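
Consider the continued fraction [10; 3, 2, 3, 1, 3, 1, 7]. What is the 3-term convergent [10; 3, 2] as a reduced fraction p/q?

72/7

Start with 2.
3 + 1/(2/1) = 3 + 1/2 = 7/2
10 + 1/(7/2) = 10 + 2/7 = 72/7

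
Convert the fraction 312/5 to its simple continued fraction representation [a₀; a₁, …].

[62; 2, 2]

312 = 62·5 + 2, so a_0 = 62
5 = 2·2 + 1, so a_1 = 2
2 = 2·1 + 0, so a_2 = 2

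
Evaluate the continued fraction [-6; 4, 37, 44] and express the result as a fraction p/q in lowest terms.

Start with 44.
37 + 1/(44/1) = 37 + 1/44 = 1629/44
4 + 1/(1629/44) = 4 + 44/1629 = 6560/1629
-6 + 1/(6560/1629) = -6 + 1629/6560 = -37731/6560

-37731/6560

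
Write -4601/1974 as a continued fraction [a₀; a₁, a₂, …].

[-3; 1, 2, 43, 1, 1, 7]

⌊-4601/1974⌋ = -3, remainder 1321
⌊1974/1321⌋ = 1, remainder 653
⌊1321/653⌋ = 2, remainder 15
⌊653/15⌋ = 43, remainder 8
⌊15/8⌋ = 1, remainder 7
⌊8/7⌋ = 1, remainder 1
⌊7/1⌋ = 7, remainder 0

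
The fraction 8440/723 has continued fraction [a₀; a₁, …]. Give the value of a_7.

8440 = 11·723 + 487, so a_0 = 11
723 = 1·487 + 236, so a_1 = 1
487 = 2·236 + 15, so a_2 = 2
236 = 15·15 + 11, so a_3 = 15
15 = 1·11 + 4, so a_4 = 1
11 = 2·4 + 3, so a_5 = 2
4 = 1·3 + 1, so a_6 = 1
3 = 3·1 + 0, so a_7 = 3

3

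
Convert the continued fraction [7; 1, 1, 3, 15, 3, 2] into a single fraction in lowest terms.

5776/763

a_0 = 7: 7/1
a_1 = 1: 8/1
a_2 = 1: 15/2
a_3 = 3: 53/7
a_4 = 15: 810/107
a_5 = 3: 2483/328
a_6 = 2: 5776/763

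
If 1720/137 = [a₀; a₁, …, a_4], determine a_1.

1720 = 12·137 + 76, so a_0 = 12
137 = 1·76 + 61, so a_1 = 1

1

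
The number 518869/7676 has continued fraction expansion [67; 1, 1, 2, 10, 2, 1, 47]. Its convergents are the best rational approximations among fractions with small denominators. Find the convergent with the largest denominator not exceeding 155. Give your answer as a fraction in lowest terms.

a_0 = 67: 67/1  (≤ bound)
a_1 = 1: 68/1  (≤ bound)
a_2 = 1: 135/2  (≤ bound)
a_3 = 2: 338/5  (≤ bound)
a_4 = 10: 3515/52  (≤ bound)
a_5 = 2: 7368/109  (≤ bound)
a_6 = 1: 10883/161  (> 155, stop)

7368/109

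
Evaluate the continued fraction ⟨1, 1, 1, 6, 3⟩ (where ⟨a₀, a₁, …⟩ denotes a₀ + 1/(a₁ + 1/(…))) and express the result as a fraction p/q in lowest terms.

Start with 3.
6 + 1/(3/1) = 6 + 1/3 = 19/3
1 + 1/(19/3) = 1 + 3/19 = 22/19
1 + 1/(22/19) = 1 + 19/22 = 41/22
1 + 1/(41/22) = 1 + 22/41 = 63/41

63/41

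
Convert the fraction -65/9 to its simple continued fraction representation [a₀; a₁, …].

[-8; 1, 3, 2]

-65 = -8·9 + 7, so a_0 = -8
9 = 1·7 + 2, so a_1 = 1
7 = 3·2 + 1, so a_2 = 3
2 = 2·1 + 0, so a_3 = 2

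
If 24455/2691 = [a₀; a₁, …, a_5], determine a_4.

Apply division with remainder until the remainder is 0:
⌊24455/2691⌋ = 9, remainder 236
⌊2691/236⌋ = 11, remainder 95
⌊236/95⌋ = 2, remainder 46
⌊95/46⌋ = 2, remainder 3
⌊46/3⌋ = 15, remainder 1

15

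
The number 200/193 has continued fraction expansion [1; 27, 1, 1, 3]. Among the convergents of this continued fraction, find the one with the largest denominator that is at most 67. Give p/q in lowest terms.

a_0 = 1: 1/1  (≤ bound)
a_1 = 27: 28/27  (≤ bound)
a_2 = 1: 29/28  (≤ bound)
a_3 = 1: 57/55  (≤ bound)
a_4 = 3: 200/193  (> 67, stop)

57/55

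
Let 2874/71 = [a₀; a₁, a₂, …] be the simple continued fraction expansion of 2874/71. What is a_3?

3

⌊2874/71⌋ = 40, remainder 34
⌊71/34⌋ = 2, remainder 3
⌊34/3⌋ = 11, remainder 1
⌊3/1⌋ = 3, remainder 0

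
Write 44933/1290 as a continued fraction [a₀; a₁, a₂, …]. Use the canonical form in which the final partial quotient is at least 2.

44933 = 34·1290 + 1073, so a_0 = 34
1290 = 1·1073 + 217, so a_1 = 1
1073 = 4·217 + 205, so a_2 = 4
217 = 1·205 + 12, so a_3 = 1
205 = 17·12 + 1, so a_4 = 17
12 = 12·1 + 0, so a_5 = 12

[34; 1, 4, 1, 17, 12]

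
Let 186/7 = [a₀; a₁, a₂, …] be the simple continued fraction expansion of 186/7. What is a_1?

Run the Euclidean algorithm, recording each quotient:
186 = 26·7 + 4, so a_0 = 26
7 = 1·4 + 3, so a_1 = 1

1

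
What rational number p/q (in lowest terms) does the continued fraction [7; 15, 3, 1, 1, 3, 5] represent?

Start with 5.
3 + 1/(5/1) = 3 + 1/5 = 16/5
1 + 1/(16/5) = 1 + 5/16 = 21/16
1 + 1/(21/16) = 1 + 16/21 = 37/21
3 + 1/(37/21) = 3 + 21/37 = 132/37
15 + 1/(132/37) = 15 + 37/132 = 2017/132
7 + 1/(2017/132) = 7 + 132/2017 = 14251/2017

14251/2017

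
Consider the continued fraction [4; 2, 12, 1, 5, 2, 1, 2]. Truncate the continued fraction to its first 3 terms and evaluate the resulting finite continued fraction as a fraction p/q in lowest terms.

Start with 12.
2 + 1/(12/1) = 2 + 1/12 = 25/12
4 + 1/(25/12) = 4 + 12/25 = 112/25

112/25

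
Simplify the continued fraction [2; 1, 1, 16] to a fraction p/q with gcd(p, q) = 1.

Compute successive convergents:
a_0 = 2: 2/1
a_1 = 1: 3/1
a_2 = 1: 5/2
a_3 = 16: 83/33

83/33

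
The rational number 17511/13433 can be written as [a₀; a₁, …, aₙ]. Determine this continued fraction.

[1; 3, 3, 2, 2, 33, 1, 6]

17511 ÷ 13433 → quotient 1, remainder 4078
13433 ÷ 4078 → quotient 3, remainder 1199
4078 ÷ 1199 → quotient 3, remainder 481
1199 ÷ 481 → quotient 2, remainder 237
481 ÷ 237 → quotient 2, remainder 7
237 ÷ 7 → quotient 33, remainder 6
7 ÷ 6 → quotient 1, remainder 1
6 ÷ 1 → quotient 6, remainder 0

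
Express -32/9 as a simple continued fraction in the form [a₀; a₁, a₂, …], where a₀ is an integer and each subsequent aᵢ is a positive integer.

[-4; 2, 4]

-32 ÷ 9 → quotient -4, remainder 4
9 ÷ 4 → quotient 2, remainder 1
4 ÷ 1 → quotient 4, remainder 0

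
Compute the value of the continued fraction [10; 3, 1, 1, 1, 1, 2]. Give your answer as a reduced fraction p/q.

483/47

a_0 = 10: 10/1
a_1 = 3: 31/3
a_2 = 1: 41/4
a_3 = 1: 72/7
a_4 = 1: 113/11
a_5 = 1: 185/18
a_6 = 2: 483/47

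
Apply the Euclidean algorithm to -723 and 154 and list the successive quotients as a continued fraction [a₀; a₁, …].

[-5; 3, 3, 1, 1, 1, 1, 2]

-723 = -5·154 + 47, so a_0 = -5
154 = 3·47 + 13, so a_1 = 3
47 = 3·13 + 8, so a_2 = 3
13 = 1·8 + 5, so a_3 = 1
8 = 1·5 + 3, so a_4 = 1
5 = 1·3 + 2, so a_5 = 1
3 = 1·2 + 1, so a_6 = 1
2 = 2·1 + 0, so a_7 = 2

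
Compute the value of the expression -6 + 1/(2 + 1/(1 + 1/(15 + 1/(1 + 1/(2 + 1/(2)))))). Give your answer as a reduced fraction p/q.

-1947/344

Build up convergents one term at a time:
a_0 = -6: -6/1
a_1 = 2: -11/2
a_2 = 1: -17/3
a_3 = 15: -266/47
a_4 = 1: -283/50
a_5 = 2: -832/147
a_6 = 2: -1947/344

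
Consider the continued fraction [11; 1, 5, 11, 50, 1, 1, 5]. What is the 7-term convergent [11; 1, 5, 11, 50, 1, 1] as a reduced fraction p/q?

80235/6779

Start with 1.
1 + 1/(1/1) = 1 + 1/1 = 2/1
50 + 1/(2/1) = 50 + 1/2 = 101/2
11 + 1/(101/2) = 11 + 2/101 = 1113/101
5 + 1/(1113/101) = 5 + 101/1113 = 5666/1113
1 + 1/(5666/1113) = 1 + 1113/5666 = 6779/5666
11 + 1/(6779/5666) = 11 + 5666/6779 = 80235/6779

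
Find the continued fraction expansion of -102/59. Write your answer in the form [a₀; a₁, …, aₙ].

Apply division with remainder until the remainder is 0:
-102 ÷ 59 → quotient -2, remainder 16
59 ÷ 16 → quotient 3, remainder 11
16 ÷ 11 → quotient 1, remainder 5
11 ÷ 5 → quotient 2, remainder 1
5 ÷ 1 → quotient 5, remainder 0

[-2; 3, 1, 2, 5]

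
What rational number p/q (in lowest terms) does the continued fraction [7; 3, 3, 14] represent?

1044/143

Build up convergents one term at a time:
a_0 = 7: 7/1
a_1 = 3: 22/3
a_2 = 3: 73/10
a_3 = 14: 1044/143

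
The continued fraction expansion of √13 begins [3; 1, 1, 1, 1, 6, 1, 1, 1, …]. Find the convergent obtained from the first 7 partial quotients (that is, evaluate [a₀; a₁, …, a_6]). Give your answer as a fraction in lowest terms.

Work from the innermost term outward:
Start with 1.
6 + 1/(1/1) = 6 + 1/1 = 7/1
1 + 1/(7/1) = 1 + 1/7 = 8/7
1 + 1/(8/7) = 1 + 7/8 = 15/8
1 + 1/(15/8) = 1 + 8/15 = 23/15
1 + 1/(23/15) = 1 + 15/23 = 38/23
3 + 1/(38/23) = 3 + 23/38 = 137/38

137/38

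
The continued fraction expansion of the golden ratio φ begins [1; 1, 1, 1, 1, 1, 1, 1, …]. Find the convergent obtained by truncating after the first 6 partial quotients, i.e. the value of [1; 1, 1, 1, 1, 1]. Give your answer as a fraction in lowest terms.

13/8

Start with 1.
1 + 1/(1/1) = 1 + 1/1 = 2/1
1 + 1/(2/1) = 1 + 1/2 = 3/2
1 + 1/(3/2) = 1 + 2/3 = 5/3
1 + 1/(5/3) = 1 + 3/5 = 8/5
1 + 1/(8/5) = 1 + 5/8 = 13/8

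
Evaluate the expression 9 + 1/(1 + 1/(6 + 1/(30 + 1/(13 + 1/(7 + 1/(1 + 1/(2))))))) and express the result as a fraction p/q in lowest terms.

Start with 2.
1 + 1/(2/1) = 1 + 1/2 = 3/2
7 + 1/(3/2) = 7 + 2/3 = 23/3
13 + 1/(23/3) = 13 + 3/23 = 302/23
30 + 1/(302/23) = 30 + 23/302 = 9083/302
6 + 1/(9083/302) = 6 + 302/9083 = 54800/9083
1 + 1/(54800/9083) = 1 + 9083/54800 = 63883/54800
9 + 1/(63883/54800) = 9 + 54800/63883 = 629747/63883

629747/63883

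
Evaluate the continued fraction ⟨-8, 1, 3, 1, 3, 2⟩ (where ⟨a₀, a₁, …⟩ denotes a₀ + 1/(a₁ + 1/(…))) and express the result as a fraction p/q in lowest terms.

-310/43

Compute successive convergents:
a_0 = -8: -8/1
a_1 = 1: -7/1
a_2 = 3: -29/4
a_3 = 1: -36/5
a_4 = 3: -137/19
a_5 = 2: -310/43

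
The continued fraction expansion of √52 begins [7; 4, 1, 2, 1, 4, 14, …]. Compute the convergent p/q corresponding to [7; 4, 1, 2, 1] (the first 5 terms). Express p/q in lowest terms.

137/19

Work from the innermost term outward:
Start with 1.
2 + 1/(1/1) = 2 + 1/1 = 3/1
1 + 1/(3/1) = 1 + 1/3 = 4/3
4 + 1/(4/3) = 4 + 3/4 = 19/4
7 + 1/(19/4) = 7 + 4/19 = 137/19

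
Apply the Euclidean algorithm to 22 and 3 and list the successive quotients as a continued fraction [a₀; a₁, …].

[7; 3]

22 = 7·3 + 1, so a_0 = 7
3 = 3·1 + 0, so a_1 = 3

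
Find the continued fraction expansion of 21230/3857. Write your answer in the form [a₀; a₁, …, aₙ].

21230 ÷ 3857 → quotient 5, remainder 1945
3857 ÷ 1945 → quotient 1, remainder 1912
1945 ÷ 1912 → quotient 1, remainder 33
1912 ÷ 33 → quotient 57, remainder 31
33 ÷ 31 → quotient 1, remainder 2
31 ÷ 2 → quotient 15, remainder 1
2 ÷ 1 → quotient 2, remainder 0

[5; 1, 1, 57, 1, 15, 2]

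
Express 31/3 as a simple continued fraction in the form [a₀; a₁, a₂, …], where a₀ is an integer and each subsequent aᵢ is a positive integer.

[10; 3]

⌊31/3⌋ = 10, remainder 1
⌊3/1⌋ = 3, remainder 0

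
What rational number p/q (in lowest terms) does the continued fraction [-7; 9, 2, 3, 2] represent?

Build up convergents one term at a time:
a_0 = -7: -7/1
a_1 = 9: -62/9
a_2 = 2: -131/19
a_3 = 3: -455/66
a_4 = 2: -1041/151

-1041/151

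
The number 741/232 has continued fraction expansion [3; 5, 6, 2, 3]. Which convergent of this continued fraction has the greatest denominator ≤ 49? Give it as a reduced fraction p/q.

List convergents until the denominator exceeds the bound:
a_0 = 3: 3/1  (≤ bound)
a_1 = 5: 16/5  (≤ bound)
a_2 = 6: 99/31  (≤ bound)
a_3 = 2: 214/67  (> 49, stop)

99/31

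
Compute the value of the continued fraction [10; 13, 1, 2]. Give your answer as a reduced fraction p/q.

413/41

Start with 2.
1 + 1/(2/1) = 1 + 1/2 = 3/2
13 + 1/(3/2) = 13 + 2/3 = 41/3
10 + 1/(41/3) = 10 + 3/41 = 413/41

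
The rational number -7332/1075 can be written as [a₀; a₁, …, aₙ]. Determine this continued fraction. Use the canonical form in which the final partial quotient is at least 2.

[-7; 5, 1, 1, 3, 13, 2]

Repeatedly divide and take the remainder:
⌊-7332/1075⌋ = -7, remainder 193
⌊1075/193⌋ = 5, remainder 110
⌊193/110⌋ = 1, remainder 83
⌊110/83⌋ = 1, remainder 27
⌊83/27⌋ = 3, remainder 2
⌊27/2⌋ = 13, remainder 1
⌊2/1⌋ = 2, remainder 0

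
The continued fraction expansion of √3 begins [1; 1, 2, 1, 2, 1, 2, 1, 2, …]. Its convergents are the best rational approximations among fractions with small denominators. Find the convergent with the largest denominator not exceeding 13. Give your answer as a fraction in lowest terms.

19/11

List convergents until the denominator exceeds the bound:
a_0 = 1: 1/1  (≤ bound)
a_1 = 1: 2/1  (≤ bound)
a_2 = 2: 5/3  (≤ bound)
a_3 = 1: 7/4  (≤ bound)
a_4 = 2: 19/11  (≤ bound)
a_5 = 1: 26/15  (> 13, stop)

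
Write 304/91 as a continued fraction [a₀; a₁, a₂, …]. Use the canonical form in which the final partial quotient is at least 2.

⌊304/91⌋ = 3, remainder 31
⌊91/31⌋ = 2, remainder 29
⌊31/29⌋ = 1, remainder 2
⌊29/2⌋ = 14, remainder 1
⌊2/1⌋ = 2, remainder 0

[3; 2, 1, 14, 2]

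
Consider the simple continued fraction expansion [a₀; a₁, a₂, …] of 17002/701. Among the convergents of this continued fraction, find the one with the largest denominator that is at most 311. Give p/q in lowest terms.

1528/63

a_0 = 24: 24/1  (≤ bound)
a_1 = 3: 73/3  (≤ bound)
a_2 = 1: 97/4  (≤ bound)
a_3 = 15: 1528/63  (≤ bound)
a_4 = 5: 7737/319  (> 311, stop)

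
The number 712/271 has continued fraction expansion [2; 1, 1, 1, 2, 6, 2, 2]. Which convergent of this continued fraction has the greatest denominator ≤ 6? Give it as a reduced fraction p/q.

a_0 = 2: 2/1  (≤ bound)
a_1 = 1: 3/1  (≤ bound)
a_2 = 1: 5/2  (≤ bound)
a_3 = 1: 8/3  (≤ bound)
a_4 = 2: 21/8  (> 6, stop)

8/3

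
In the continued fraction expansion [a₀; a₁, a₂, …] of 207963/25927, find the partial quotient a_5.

207963 ÷ 25927 → quotient 8, remainder 547
25927 ÷ 547 → quotient 47, remainder 218
547 ÷ 218 → quotient 2, remainder 111
218 ÷ 111 → quotient 1, remainder 107
111 ÷ 107 → quotient 1, remainder 4
107 ÷ 4 → quotient 26, remainder 3

26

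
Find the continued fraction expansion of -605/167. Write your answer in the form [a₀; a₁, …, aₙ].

-605 ÷ 167 → quotient -4, remainder 63
167 ÷ 63 → quotient 2, remainder 41
63 ÷ 41 → quotient 1, remainder 22
41 ÷ 22 → quotient 1, remainder 19
22 ÷ 19 → quotient 1, remainder 3
19 ÷ 3 → quotient 6, remainder 1
3 ÷ 1 → quotient 3, remainder 0

[-4; 2, 1, 1, 1, 6, 3]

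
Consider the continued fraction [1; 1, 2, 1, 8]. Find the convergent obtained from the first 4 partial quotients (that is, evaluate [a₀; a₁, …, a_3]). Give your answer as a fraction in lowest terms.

7/4

a_0 = 1: 1/1
a_1 = 1: 2/1
a_2 = 2: 5/3
a_3 = 1: 7/4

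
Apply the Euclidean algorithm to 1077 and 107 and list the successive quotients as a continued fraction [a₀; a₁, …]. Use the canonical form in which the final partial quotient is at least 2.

1077 = 10·107 + 7, so a_0 = 10
107 = 15·7 + 2, so a_1 = 15
7 = 3·2 + 1, so a_2 = 3
2 = 2·1 + 0, so a_3 = 2

[10; 15, 3, 2]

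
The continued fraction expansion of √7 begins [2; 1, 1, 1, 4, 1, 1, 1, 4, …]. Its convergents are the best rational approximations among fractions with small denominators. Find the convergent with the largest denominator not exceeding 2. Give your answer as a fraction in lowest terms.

5/2

a_0 = 2: 2/1  (≤ bound)
a_1 = 1: 3/1  (≤ bound)
a_2 = 1: 5/2  (≤ bound)
a_3 = 1: 8/3  (> 2, stop)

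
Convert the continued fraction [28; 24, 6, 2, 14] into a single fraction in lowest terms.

Work from the innermost term outward:
Start with 14.
2 + 1/(14/1) = 2 + 1/14 = 29/14
6 + 1/(29/14) = 6 + 14/29 = 188/29
24 + 1/(188/29) = 24 + 29/188 = 4541/188
28 + 1/(4541/188) = 28 + 188/4541 = 127336/4541

127336/4541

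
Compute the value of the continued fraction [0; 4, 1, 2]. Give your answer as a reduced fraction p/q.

Start with 2.
1 + 1/(2/1) = 1 + 1/2 = 3/2
4 + 1/(3/2) = 4 + 2/3 = 14/3
0 + 1/(14/3) = 0 + 3/14 = 3/14

3/14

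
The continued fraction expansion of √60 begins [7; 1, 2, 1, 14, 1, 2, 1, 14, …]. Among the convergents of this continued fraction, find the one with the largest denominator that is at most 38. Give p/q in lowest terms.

a_0 = 7: 7/1  (≤ bound)
a_1 = 1: 8/1  (≤ bound)
a_2 = 2: 23/3  (≤ bound)
a_3 = 1: 31/4  (≤ bound)
a_4 = 14: 457/59  (> 38, stop)

31/4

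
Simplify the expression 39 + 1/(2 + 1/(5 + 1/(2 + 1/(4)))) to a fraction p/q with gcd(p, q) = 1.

Collapse the nested fraction from the inside out:
Start with 4.
2 + 1/(4/1) = 2 + 1/4 = 9/4
5 + 1/(9/4) = 5 + 4/9 = 49/9
2 + 1/(49/9) = 2 + 9/49 = 107/49
39 + 1/(107/49) = 39 + 49/107 = 4222/107

4222/107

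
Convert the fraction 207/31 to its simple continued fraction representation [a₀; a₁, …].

Repeatedly divide and take the remainder:
207 ÷ 31 → quotient 6, remainder 21
31 ÷ 21 → quotient 1, remainder 10
21 ÷ 10 → quotient 2, remainder 1
10 ÷ 1 → quotient 10, remainder 0

[6; 1, 2, 10]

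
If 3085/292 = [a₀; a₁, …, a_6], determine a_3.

Run the Euclidean algorithm, recording each quotient:
⌊3085/292⌋ = 10, remainder 165
⌊292/165⌋ = 1, remainder 127
⌊165/127⌋ = 1, remainder 38
⌊127/38⌋ = 3, remainder 13

3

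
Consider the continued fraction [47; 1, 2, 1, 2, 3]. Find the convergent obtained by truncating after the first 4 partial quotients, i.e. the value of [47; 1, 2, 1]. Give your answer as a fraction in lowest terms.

191/4

Compute successive convergents:
a_0 = 47: 47/1
a_1 = 1: 48/1
a_2 = 2: 143/3
a_3 = 1: 191/4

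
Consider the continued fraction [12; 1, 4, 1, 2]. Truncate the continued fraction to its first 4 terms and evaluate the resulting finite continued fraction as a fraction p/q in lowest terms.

Start with 1.
4 + 1/(1/1) = 4 + 1/1 = 5/1
1 + 1/(5/1) = 1 + 1/5 = 6/5
12 + 1/(6/5) = 12 + 5/6 = 77/6

77/6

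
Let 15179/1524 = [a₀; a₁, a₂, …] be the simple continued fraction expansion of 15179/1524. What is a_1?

1

Run the Euclidean algorithm, recording each quotient:
15179 = 9·1524 + 1463, so a_0 = 9
1524 = 1·1463 + 61, so a_1 = 1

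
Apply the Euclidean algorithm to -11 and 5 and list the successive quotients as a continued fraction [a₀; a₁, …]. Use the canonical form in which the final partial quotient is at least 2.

[-3; 1, 4]

Run the Euclidean algorithm, recording each quotient:
⌊-11/5⌋ = -3, remainder 4
⌊5/4⌋ = 1, remainder 1
⌊4/1⌋ = 4, remainder 0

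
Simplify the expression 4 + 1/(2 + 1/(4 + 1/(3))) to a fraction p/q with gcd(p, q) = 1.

a_0 = 4: 4/1
a_1 = 2: 9/2
a_2 = 4: 40/9
a_3 = 3: 129/29

129/29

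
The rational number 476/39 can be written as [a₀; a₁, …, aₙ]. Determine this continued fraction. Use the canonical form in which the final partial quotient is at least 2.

Run the Euclidean algorithm, recording each quotient:
476 = 12·39 + 8, so a_0 = 12
39 = 4·8 + 7, so a_1 = 4
8 = 1·7 + 1, so a_2 = 1
7 = 7·1 + 0, so a_3 = 7

[12; 4, 1, 7]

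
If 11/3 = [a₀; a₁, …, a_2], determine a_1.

11 = 3·3 + 2, so a_0 = 3
3 = 1·2 + 1, so a_1 = 1

1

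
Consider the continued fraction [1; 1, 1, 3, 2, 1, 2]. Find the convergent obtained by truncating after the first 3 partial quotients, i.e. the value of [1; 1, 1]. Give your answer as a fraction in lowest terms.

3/2

Build up convergents one term at a time:
a_0 = 1: 1/1
a_1 = 1: 2/1
a_2 = 1: 3/2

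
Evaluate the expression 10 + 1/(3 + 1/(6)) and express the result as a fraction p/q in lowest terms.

196/19

a_0 = 10: 10/1
a_1 = 3: 31/3
a_2 = 6: 196/19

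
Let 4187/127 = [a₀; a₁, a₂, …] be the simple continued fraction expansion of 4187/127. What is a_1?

1

Repeatedly divide and take the remainder:
4187 ÷ 127 → quotient 32, remainder 123
127 ÷ 123 → quotient 1, remainder 4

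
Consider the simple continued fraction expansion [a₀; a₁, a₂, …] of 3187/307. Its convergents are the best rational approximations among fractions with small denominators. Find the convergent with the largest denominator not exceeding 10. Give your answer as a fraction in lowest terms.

83/8

a_0 = 10: 10/1  (≤ bound)
a_1 = 2: 21/2  (≤ bound)
a_2 = 1: 31/3  (≤ bound)
a_3 = 1: 52/5  (≤ bound)
a_4 = 1: 83/8  (≤ bound)
a_5 = 1: 135/13  (> 10, stop)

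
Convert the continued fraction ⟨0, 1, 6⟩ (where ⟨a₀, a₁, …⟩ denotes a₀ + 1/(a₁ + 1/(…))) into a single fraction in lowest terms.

6/7

Start with 6.
1 + 1/(6/1) = 1 + 1/6 = 7/6
0 + 1/(7/6) = 0 + 6/7 = 6/7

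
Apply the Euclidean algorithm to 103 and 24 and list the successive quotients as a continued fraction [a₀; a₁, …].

103 = 4·24 + 7, so a_0 = 4
24 = 3·7 + 3, so a_1 = 3
7 = 2·3 + 1, so a_2 = 2
3 = 3·1 + 0, so a_3 = 3

[4; 3, 2, 3]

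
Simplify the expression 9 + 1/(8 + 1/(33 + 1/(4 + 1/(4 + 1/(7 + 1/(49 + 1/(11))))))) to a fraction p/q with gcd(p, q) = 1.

Build up convergents one term at a time:
a_0 = 9: 9/1
a_1 = 8: 73/8
a_2 = 33: 2418/265
a_3 = 4: 9745/1068
a_4 = 4: 41398/4537
a_5 = 7: 299531/32827
a_6 = 49: 14718417/1613060
a_7 = 11: 162202118/17776487

162202118/17776487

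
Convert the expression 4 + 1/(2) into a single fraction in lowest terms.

9/2

Start with 2.
4 + 1/(2/1) = 4 + 1/2 = 9/2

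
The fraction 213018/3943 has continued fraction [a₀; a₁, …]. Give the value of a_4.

2

Repeatedly divide and take the remainder:
213018 = 54·3943 + 96, so a_0 = 54
3943 = 41·96 + 7, so a_1 = 41
96 = 13·7 + 5, so a_2 = 13
7 = 1·5 + 2, so a_3 = 1
5 = 2·2 + 1, so a_4 = 2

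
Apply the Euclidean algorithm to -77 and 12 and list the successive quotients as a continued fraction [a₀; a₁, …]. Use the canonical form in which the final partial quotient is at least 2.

[-7; 1, 1, 2, 2]

Apply division with remainder until the remainder is 0:
⌊-77/12⌋ = -7, remainder 7
⌊12/7⌋ = 1, remainder 5
⌊7/5⌋ = 1, remainder 2
⌊5/2⌋ = 2, remainder 1
⌊2/1⌋ = 2, remainder 0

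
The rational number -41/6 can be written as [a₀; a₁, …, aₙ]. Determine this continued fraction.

[-7; 6]

Repeatedly divide and take the remainder:
-41 ÷ 6 → quotient -7, remainder 1
6 ÷ 1 → quotient 6, remainder 0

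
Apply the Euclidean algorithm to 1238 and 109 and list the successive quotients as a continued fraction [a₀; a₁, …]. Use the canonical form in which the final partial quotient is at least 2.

Apply division with remainder until the remainder is 0:
⌊1238/109⌋ = 11, remainder 39
⌊109/39⌋ = 2, remainder 31
⌊39/31⌋ = 1, remainder 8
⌊31/8⌋ = 3, remainder 7
⌊8/7⌋ = 1, remainder 1
⌊7/1⌋ = 7, remainder 0

[11; 2, 1, 3, 1, 7]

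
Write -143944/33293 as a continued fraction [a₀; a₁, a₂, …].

[-5; 1, 2, 11, 39, 12, 2]

Run the Euclidean algorithm, recording each quotient:
-143944 = -5·33293 + 22521, so a_0 = -5
33293 = 1·22521 + 10772, so a_1 = 1
22521 = 2·10772 + 977, so a_2 = 2
10772 = 11·977 + 25, so a_3 = 11
977 = 39·25 + 2, so a_4 = 39
25 = 12·2 + 1, so a_5 = 12
2 = 2·1 + 0, so a_6 = 2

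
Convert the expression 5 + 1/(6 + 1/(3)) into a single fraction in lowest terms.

Start with 3.
6 + 1/(3/1) = 6 + 1/3 = 19/3
5 + 1/(19/3) = 5 + 3/19 = 98/19

98/19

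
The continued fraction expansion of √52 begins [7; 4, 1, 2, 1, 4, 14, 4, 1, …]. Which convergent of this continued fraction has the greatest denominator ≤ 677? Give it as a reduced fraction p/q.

a_0 = 7: 7/1  (≤ bound)
a_1 = 4: 29/4  (≤ bound)
a_2 = 1: 36/5  (≤ bound)
a_3 = 2: 101/14  (≤ bound)
a_4 = 1: 137/19  (≤ bound)
a_5 = 4: 649/90  (≤ bound)
a_6 = 14: 9223/1279  (> 677, stop)

649/90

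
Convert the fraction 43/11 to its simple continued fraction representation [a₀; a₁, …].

Run the Euclidean algorithm, recording each quotient:
43 = 3·11 + 10, so a_0 = 3
11 = 1·10 + 1, so a_1 = 1
10 = 10·1 + 0, so a_2 = 10

[3; 1, 10]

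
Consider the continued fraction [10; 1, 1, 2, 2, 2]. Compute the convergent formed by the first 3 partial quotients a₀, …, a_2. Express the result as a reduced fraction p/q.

Start with 1.
1 + 1/(1/1) = 1 + 1/1 = 2/1
10 + 1/(2/1) = 10 + 1/2 = 21/2

21/2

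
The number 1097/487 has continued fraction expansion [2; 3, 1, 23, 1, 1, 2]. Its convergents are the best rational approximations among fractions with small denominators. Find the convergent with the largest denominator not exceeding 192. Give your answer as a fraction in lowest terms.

223/99

List convergents until the denominator exceeds the bound:
a_0 = 2: 2/1  (≤ bound)
a_1 = 3: 7/3  (≤ bound)
a_2 = 1: 9/4  (≤ bound)
a_3 = 23: 214/95  (≤ bound)
a_4 = 1: 223/99  (≤ bound)
a_5 = 1: 437/194  (> 192, stop)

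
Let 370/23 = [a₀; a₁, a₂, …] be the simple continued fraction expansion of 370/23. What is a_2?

Run the Euclidean algorithm, recording each quotient:
370 = 16·23 + 2, so a_0 = 16
23 = 11·2 + 1, so a_1 = 11
2 = 2·1 + 0, so a_2 = 2

2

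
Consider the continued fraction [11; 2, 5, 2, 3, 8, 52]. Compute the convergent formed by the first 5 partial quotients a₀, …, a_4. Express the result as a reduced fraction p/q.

Start with 3.
2 + 1/(3/1) = 2 + 1/3 = 7/3
5 + 1/(7/3) = 5 + 3/7 = 38/7
2 + 1/(38/7) = 2 + 7/38 = 83/38
11 + 1/(83/38) = 11 + 38/83 = 951/83

951/83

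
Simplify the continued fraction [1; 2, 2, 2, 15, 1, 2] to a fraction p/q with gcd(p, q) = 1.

a_0 = 1: 1/1
a_1 = 2: 3/2
a_2 = 2: 7/5
a_3 = 2: 17/12
a_4 = 15: 262/185
a_5 = 1: 279/197
a_6 = 2: 820/579

820/579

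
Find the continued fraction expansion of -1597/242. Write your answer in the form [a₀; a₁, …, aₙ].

Repeatedly divide and take the remainder:
⌊-1597/242⌋ = -7, remainder 97
⌊242/97⌋ = 2, remainder 48
⌊97/48⌋ = 2, remainder 1
⌊48/1⌋ = 48, remainder 0

[-7; 2, 2, 48]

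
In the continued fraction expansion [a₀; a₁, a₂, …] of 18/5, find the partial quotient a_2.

⌊18/5⌋ = 3, remainder 3
⌊5/3⌋ = 1, remainder 2
⌊3/2⌋ = 1, remainder 1

1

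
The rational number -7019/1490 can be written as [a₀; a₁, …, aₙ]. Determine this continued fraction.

[-5; 3, 2, 5, 3, 12]

-7019 ÷ 1490 → quotient -5, remainder 431
1490 ÷ 431 → quotient 3, remainder 197
431 ÷ 197 → quotient 2, remainder 37
197 ÷ 37 → quotient 5, remainder 12
37 ÷ 12 → quotient 3, remainder 1
12 ÷ 1 → quotient 12, remainder 0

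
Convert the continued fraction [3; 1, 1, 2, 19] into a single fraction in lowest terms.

Use the convergent recurrence hₖ = aₖ·hₖ₋₁ + hₖ₋₂ (and likewise for the denominators kₖ):
a_0 = 3: 3/1
a_1 = 1: 4/1
a_2 = 1: 7/2
a_3 = 2: 18/5
a_4 = 19: 349/97

349/97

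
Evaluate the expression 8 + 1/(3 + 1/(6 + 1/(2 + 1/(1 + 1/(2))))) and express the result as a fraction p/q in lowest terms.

1339/161

Starting at the tail and folding back:
Start with 2.
1 + 1/(2/1) = 1 + 1/2 = 3/2
2 + 1/(3/2) = 2 + 2/3 = 8/3
6 + 1/(8/3) = 6 + 3/8 = 51/8
3 + 1/(51/8) = 3 + 8/51 = 161/51
8 + 1/(161/51) = 8 + 51/161 = 1339/161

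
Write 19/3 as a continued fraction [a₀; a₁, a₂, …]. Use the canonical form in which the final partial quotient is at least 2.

[6; 3]

Apply division with remainder until the remainder is 0:
19 = 6·3 + 1, so a_0 = 6
3 = 3·1 + 0, so a_1 = 3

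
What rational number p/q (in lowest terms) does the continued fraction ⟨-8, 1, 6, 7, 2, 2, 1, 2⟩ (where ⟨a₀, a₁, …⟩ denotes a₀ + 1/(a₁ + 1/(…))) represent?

-7183/1006

Starting at the tail and folding back:
Start with 2.
1 + 1/(2/1) = 1 + 1/2 = 3/2
2 + 1/(3/2) = 2 + 2/3 = 8/3
2 + 1/(8/3) = 2 + 3/8 = 19/8
7 + 1/(19/8) = 7 + 8/19 = 141/19
6 + 1/(141/19) = 6 + 19/141 = 865/141
1 + 1/(865/141) = 1 + 141/865 = 1006/865
-8 + 1/(1006/865) = -8 + 865/1006 = -7183/1006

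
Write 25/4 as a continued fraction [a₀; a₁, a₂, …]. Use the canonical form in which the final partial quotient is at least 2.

[6; 4]

Run the Euclidean algorithm, recording each quotient:
⌊25/4⌋ = 6, remainder 1
⌊4/1⌋ = 4, remainder 0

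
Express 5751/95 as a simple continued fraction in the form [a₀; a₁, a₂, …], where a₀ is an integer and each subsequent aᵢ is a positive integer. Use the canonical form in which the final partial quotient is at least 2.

[60; 1, 1, 6, 3, 2]

Repeatedly divide and take the remainder:
⌊5751/95⌋ = 60, remainder 51
⌊95/51⌋ = 1, remainder 44
⌊51/44⌋ = 1, remainder 7
⌊44/7⌋ = 6, remainder 2
⌊7/2⌋ = 3, remainder 1
⌊2/1⌋ = 2, remainder 0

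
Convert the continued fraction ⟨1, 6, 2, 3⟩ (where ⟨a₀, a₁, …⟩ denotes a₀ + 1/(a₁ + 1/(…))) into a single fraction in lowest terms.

52/45

Build up convergents one term at a time:
a_0 = 1: 1/1
a_1 = 6: 7/6
a_2 = 2: 15/13
a_3 = 3: 52/45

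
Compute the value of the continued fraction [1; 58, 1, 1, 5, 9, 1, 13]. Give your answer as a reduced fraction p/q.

Start with 13.
1 + 1/(13/1) = 1 + 1/13 = 14/13
9 + 1/(14/13) = 9 + 13/14 = 139/14
5 + 1/(139/14) = 5 + 14/139 = 709/139
1 + 1/(709/139) = 1 + 139/709 = 848/709
1 + 1/(848/709) = 1 + 709/848 = 1557/848
58 + 1/(1557/848) = 58 + 848/1557 = 91154/1557
1 + 1/(91154/1557) = 1 + 1557/91154 = 92711/91154

92711/91154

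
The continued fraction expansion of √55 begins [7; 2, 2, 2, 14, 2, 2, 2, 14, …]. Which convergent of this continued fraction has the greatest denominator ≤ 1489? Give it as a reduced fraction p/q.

6593/889

a_0 = 7: 7/1  (≤ bound)
a_1 = 2: 15/2  (≤ bound)
a_2 = 2: 37/5  (≤ bound)
a_3 = 2: 89/12  (≤ bound)
a_4 = 14: 1283/173  (≤ bound)
a_5 = 2: 2655/358  (≤ bound)
a_6 = 2: 6593/889  (≤ bound)
a_7 = 2: 15841/2136  (> 1489, stop)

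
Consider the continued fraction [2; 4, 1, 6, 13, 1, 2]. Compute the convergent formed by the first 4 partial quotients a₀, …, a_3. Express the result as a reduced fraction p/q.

Collapse the nested fraction from the inside out:
Start with 6.
1 + 1/(6/1) = 1 + 1/6 = 7/6
4 + 1/(7/6) = 4 + 6/7 = 34/7
2 + 1/(34/7) = 2 + 7/34 = 75/34

75/34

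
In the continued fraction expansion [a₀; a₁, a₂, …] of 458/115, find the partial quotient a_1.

⌊458/115⌋ = 3, remainder 113
⌊115/113⌋ = 1, remainder 2

1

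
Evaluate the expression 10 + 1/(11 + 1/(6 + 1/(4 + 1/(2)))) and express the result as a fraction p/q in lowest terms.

6306/625

Compute successive convergents:
a_0 = 10: 10/1
a_1 = 11: 111/11
a_2 = 6: 676/67
a_3 = 4: 2815/279
a_4 = 2: 6306/625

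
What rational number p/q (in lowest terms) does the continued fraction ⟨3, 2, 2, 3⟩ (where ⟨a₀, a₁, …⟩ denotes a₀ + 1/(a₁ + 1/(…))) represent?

Start with 3.
2 + 1/(3/1) = 2 + 1/3 = 7/3
2 + 1/(7/3) = 2 + 3/7 = 17/7
3 + 1/(17/7) = 3 + 7/17 = 58/17

58/17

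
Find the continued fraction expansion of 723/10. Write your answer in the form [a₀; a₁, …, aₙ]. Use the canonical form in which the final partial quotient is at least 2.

723 = 72·10 + 3, so a_0 = 72
10 = 3·3 + 1, so a_1 = 3
3 = 3·1 + 0, so a_2 = 3

[72; 3, 3]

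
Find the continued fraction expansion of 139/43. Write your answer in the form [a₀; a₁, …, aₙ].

[3; 4, 3, 3]

139 = 3·43 + 10, so a_0 = 3
43 = 4·10 + 3, so a_1 = 4
10 = 3·3 + 1, so a_2 = 3
3 = 3·1 + 0, so a_3 = 3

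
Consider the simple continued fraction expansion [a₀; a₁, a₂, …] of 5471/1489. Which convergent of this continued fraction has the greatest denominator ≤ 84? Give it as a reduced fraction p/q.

158/43

a_0 = 3: 3/1  (≤ bound)
a_1 = 1: 4/1  (≤ bound)
a_2 = 2: 11/3  (≤ bound)
a_3 = 14: 158/43  (≤ bound)
a_4 = 3: 485/132  (> 84, stop)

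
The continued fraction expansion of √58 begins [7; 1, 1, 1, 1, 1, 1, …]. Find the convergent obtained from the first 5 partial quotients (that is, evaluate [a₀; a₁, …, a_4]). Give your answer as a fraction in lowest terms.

Build up convergents one term at a time:
a_0 = 7: 7/1
a_1 = 1: 8/1
a_2 = 1: 15/2
a_3 = 1: 23/3
a_4 = 1: 38/5

38/5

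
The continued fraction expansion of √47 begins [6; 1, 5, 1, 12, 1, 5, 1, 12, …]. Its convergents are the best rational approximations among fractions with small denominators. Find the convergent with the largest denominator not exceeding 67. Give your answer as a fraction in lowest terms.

48/7

a_0 = 6: 6/1  (≤ bound)
a_1 = 1: 7/1  (≤ bound)
a_2 = 5: 41/6  (≤ bound)
a_3 = 1: 48/7  (≤ bound)
a_4 = 12: 617/90  (> 67, stop)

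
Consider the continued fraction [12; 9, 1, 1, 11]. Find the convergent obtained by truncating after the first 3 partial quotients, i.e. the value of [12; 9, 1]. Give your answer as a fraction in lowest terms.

Start with 1.
9 + 1/(1/1) = 9 + 1/1 = 10/1
12 + 1/(10/1) = 12 + 1/10 = 121/10

121/10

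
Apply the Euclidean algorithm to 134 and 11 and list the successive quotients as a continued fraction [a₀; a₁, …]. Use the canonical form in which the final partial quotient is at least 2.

[12; 5, 2]

⌊134/11⌋ = 12, remainder 2
⌊11/2⌋ = 5, remainder 1
⌊2/1⌋ = 2, remainder 0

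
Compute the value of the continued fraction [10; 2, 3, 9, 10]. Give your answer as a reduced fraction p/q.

Start with 10.
9 + 1/(10/1) = 9 + 1/10 = 91/10
3 + 1/(91/10) = 3 + 10/91 = 283/91
2 + 1/(283/91) = 2 + 91/283 = 657/283
10 + 1/(657/283) = 10 + 283/657 = 6853/657

6853/657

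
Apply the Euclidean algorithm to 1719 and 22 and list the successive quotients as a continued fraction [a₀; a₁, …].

[78; 7, 3]

Repeatedly divide and take the remainder:
⌊1719/22⌋ = 78, remainder 3
⌊22/3⌋ = 7, remainder 1
⌊3/1⌋ = 3, remainder 0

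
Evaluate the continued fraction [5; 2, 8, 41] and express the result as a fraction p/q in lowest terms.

3824/699

a_0 = 5: 5/1
a_1 = 2: 11/2
a_2 = 8: 93/17
a_3 = 41: 3824/699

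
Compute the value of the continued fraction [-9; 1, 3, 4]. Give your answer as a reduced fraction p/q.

-140/17

a_0 = -9: -9/1
a_1 = 1: -8/1
a_2 = 3: -33/4
a_3 = 4: -140/17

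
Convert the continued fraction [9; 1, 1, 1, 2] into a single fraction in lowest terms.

Starting at the tail and folding back:
Start with 2.
1 + 1/(2/1) = 1 + 1/2 = 3/2
1 + 1/(3/2) = 1 + 2/3 = 5/3
1 + 1/(5/3) = 1 + 3/5 = 8/5
9 + 1/(8/5) = 9 + 5/8 = 77/8

77/8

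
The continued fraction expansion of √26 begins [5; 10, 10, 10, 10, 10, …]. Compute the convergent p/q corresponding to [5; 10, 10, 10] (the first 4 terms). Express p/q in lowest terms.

5201/1020

Start with 10.
10 + 1/(10/1) = 10 + 1/10 = 101/10
10 + 1/(101/10) = 10 + 10/101 = 1020/101
5 + 1/(1020/101) = 5 + 101/1020 = 5201/1020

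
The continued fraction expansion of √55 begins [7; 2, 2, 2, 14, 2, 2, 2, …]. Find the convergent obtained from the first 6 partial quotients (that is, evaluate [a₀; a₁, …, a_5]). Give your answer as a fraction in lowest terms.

2655/358

Work from the innermost term outward:
Start with 2.
14 + 1/(2/1) = 14 + 1/2 = 29/2
2 + 1/(29/2) = 2 + 2/29 = 60/29
2 + 1/(60/29) = 2 + 29/60 = 149/60
2 + 1/(149/60) = 2 + 60/149 = 358/149
7 + 1/(358/149) = 7 + 149/358 = 2655/358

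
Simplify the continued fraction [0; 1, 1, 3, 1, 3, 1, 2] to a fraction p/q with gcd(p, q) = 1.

67/120

Work from the innermost term outward:
Start with 2.
1 + 1/(2/1) = 1 + 1/2 = 3/2
3 + 1/(3/2) = 3 + 2/3 = 11/3
1 + 1/(11/3) = 1 + 3/11 = 14/11
3 + 1/(14/11) = 3 + 11/14 = 53/14
1 + 1/(53/14) = 1 + 14/53 = 67/53
1 + 1/(67/53) = 1 + 53/67 = 120/67
0 + 1/(120/67) = 0 + 67/120 = 67/120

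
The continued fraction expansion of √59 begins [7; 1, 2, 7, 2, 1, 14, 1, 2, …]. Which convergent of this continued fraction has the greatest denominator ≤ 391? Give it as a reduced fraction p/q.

530/69

a_0 = 7: 7/1  (≤ bound)
a_1 = 1: 8/1  (≤ bound)
a_2 = 2: 23/3  (≤ bound)
a_3 = 7: 169/22  (≤ bound)
a_4 = 2: 361/47  (≤ bound)
a_5 = 1: 530/69  (≤ bound)
a_6 = 14: 7781/1013  (> 391, stop)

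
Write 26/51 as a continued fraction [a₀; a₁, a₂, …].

⌊26/51⌋ = 0, remainder 26
⌊51/26⌋ = 1, remainder 25
⌊26/25⌋ = 1, remainder 1
⌊25/1⌋ = 25, remainder 0

[0; 1, 1, 25]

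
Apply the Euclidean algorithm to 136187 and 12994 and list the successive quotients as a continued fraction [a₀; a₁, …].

136187 = 10·12994 + 6247, so a_0 = 10
12994 = 2·6247 + 500, so a_1 = 2
6247 = 12·500 + 247, so a_2 = 12
500 = 2·247 + 6, so a_3 = 2
247 = 41·6 + 1, so a_4 = 41
6 = 6·1 + 0, so a_5 = 6

[10; 2, 12, 2, 41, 6]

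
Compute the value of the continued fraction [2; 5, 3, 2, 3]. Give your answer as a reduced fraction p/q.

Build up convergents one term at a time:
a_0 = 2: 2/1
a_1 = 5: 11/5
a_2 = 3: 35/16
a_3 = 2: 81/37
a_4 = 3: 278/127

278/127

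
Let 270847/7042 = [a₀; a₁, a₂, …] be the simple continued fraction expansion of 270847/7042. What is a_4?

⌊270847/7042⌋ = 38, remainder 3251
⌊7042/3251⌋ = 2, remainder 540
⌊3251/540⌋ = 6, remainder 11
⌊540/11⌋ = 49, remainder 1
⌊11/1⌋ = 11, remainder 0

11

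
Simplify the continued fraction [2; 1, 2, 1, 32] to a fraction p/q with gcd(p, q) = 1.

360/131

Start with 32.
1 + 1/(32/1) = 1 + 1/32 = 33/32
2 + 1/(33/32) = 2 + 32/33 = 98/33
1 + 1/(98/33) = 1 + 33/98 = 131/98
2 + 1/(131/98) = 2 + 98/131 = 360/131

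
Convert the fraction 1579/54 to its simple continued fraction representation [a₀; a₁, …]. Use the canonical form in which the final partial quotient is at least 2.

1579 = 29·54 + 13, so a_0 = 29
54 = 4·13 + 2, so a_1 = 4
13 = 6·2 + 1, so a_2 = 6
2 = 2·1 + 0, so a_3 = 2

[29; 4, 6, 2]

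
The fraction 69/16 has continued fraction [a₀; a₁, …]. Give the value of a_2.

5

Run the Euclidean algorithm, recording each quotient:
69 = 4·16 + 5, so a_0 = 4
16 = 3·5 + 1, so a_1 = 3
5 = 5·1 + 0, so a_2 = 5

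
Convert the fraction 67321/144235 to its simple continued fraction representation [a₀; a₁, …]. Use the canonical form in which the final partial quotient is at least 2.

⌊67321/144235⌋ = 0, remainder 67321
⌊144235/67321⌋ = 2, remainder 9593
⌊67321/9593⌋ = 7, remainder 170
⌊9593/170⌋ = 56, remainder 73
⌊170/73⌋ = 2, remainder 24
⌊73/24⌋ = 3, remainder 1
⌊24/1⌋ = 24, remainder 0

[0; 2, 7, 56, 2, 3, 24]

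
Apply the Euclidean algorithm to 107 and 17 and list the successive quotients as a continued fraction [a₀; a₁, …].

Apply division with remainder until the remainder is 0:
107 = 6·17 + 5, so a_0 = 6
17 = 3·5 + 2, so a_1 = 3
5 = 2·2 + 1, so a_2 = 2
2 = 2·1 + 0, so a_3 = 2

[6; 3, 2, 2]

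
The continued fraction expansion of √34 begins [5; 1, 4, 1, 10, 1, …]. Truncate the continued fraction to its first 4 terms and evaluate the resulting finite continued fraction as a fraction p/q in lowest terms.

a_0 = 5: 5/1
a_1 = 1: 6/1
a_2 = 4: 29/5
a_3 = 1: 35/6

35/6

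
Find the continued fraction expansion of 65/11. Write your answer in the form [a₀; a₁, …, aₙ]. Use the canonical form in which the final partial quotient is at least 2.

[5; 1, 10]

⌊65/11⌋ = 5, remainder 10
⌊11/10⌋ = 1, remainder 1
⌊10/1⌋ = 10, remainder 0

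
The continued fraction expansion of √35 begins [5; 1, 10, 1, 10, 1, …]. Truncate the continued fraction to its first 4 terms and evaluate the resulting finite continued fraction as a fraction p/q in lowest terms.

71/12

a_0 = 5: 5/1
a_1 = 1: 6/1
a_2 = 10: 65/11
a_3 = 1: 71/12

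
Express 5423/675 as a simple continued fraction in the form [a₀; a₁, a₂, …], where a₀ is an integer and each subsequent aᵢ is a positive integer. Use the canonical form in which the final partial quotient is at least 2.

[8; 29, 2, 1, 7]

5423 ÷ 675 → quotient 8, remainder 23
675 ÷ 23 → quotient 29, remainder 8
23 ÷ 8 → quotient 2, remainder 7
8 ÷ 7 → quotient 1, remainder 1
7 ÷ 1 → quotient 7, remainder 0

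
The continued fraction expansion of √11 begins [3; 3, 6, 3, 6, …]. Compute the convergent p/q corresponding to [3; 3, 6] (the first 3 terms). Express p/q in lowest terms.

Start with 6.
3 + 1/(6/1) = 3 + 1/6 = 19/6
3 + 1/(19/6) = 3 + 6/19 = 63/19

63/19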